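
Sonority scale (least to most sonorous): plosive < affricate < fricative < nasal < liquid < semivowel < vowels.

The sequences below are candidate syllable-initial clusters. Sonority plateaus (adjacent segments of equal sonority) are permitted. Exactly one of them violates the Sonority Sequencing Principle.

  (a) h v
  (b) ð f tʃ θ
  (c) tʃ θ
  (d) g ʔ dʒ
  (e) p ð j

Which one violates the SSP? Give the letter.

(a) sonority 3-3: well-formed.
(b) sonority 3-3-2-3: ill-formed.
(c) sonority 2-3: well-formed.
(d) sonority 1-1-2: well-formed.
(e) sonority 1-3-6: well-formed.

b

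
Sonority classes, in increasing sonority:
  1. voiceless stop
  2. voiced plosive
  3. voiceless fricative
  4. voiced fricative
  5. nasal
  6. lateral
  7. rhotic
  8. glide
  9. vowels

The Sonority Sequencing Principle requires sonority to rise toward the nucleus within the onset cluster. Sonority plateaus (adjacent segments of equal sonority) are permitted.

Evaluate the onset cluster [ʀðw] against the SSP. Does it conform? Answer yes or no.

no

/ʀ/ is a rhotic (sonority 7).
/ð/ is a voiced fricative (sonority 4).
/w/ is a glide (sonority 8).
The profile is 7-4-8. Between /ʀ/ (7) and /ð/ (4) sonority does not rise, so the cluster violates the SSP.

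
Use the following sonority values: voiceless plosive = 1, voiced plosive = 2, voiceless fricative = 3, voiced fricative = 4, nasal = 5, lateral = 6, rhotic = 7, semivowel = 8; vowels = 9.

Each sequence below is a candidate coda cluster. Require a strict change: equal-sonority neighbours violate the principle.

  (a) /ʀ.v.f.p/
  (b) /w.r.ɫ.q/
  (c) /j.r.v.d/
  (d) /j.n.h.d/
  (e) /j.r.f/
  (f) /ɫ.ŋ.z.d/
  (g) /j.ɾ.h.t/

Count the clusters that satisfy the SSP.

(a) 7-4-3-1 → obeys
(b) 8-7-6-1 → obeys
(c) 8-7-4-2 → obeys
(d) 8-5-3-2 → obeys
(e) 8-7-3 → obeys
(f) 6-5-4-2 → obeys
(g) 8-7-3-1 → obeys

7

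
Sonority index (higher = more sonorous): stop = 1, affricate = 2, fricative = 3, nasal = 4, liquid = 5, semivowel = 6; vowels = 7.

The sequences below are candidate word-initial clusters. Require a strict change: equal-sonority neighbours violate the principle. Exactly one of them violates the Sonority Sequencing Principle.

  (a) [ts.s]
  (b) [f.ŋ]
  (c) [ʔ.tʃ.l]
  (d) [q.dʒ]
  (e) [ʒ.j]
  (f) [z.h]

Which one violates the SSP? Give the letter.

f

(a) [ts.s]: profile 2-3 — obeys.
(b) [f.ŋ]: profile 3-4 — obeys.
(c) [ʔ.tʃ.l]: profile 1-2-5 — obeys.
(d) [q.dʒ]: profile 1-2 — obeys.
(e) [ʒ.j]: profile 3-6 — obeys.
(f) [z.h]: profile 3-3 — violates.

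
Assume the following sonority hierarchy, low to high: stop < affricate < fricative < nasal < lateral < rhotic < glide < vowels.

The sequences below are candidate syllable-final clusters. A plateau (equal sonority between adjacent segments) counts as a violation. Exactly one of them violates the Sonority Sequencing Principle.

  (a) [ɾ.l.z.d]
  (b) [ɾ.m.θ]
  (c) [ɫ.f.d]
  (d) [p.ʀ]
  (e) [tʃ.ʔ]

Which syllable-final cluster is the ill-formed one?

d

(a) 6-5-3-1 → obeys
(b) 6-4-3 → obeys
(c) 5-3-1 → obeys
(d) 1-6 → violates
(e) 2-1 → obeys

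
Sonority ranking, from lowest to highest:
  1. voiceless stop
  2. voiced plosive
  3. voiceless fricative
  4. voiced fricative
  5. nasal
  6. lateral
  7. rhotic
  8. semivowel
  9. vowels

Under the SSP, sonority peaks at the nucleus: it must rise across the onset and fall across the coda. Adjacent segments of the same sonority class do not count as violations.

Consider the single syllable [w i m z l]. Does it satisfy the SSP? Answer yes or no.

Onset: /w/ is a semivowel (sonority 8); then the nucleus /i/ (sonority 9).
Onset profile 8-9 — rises to the nucleus.
Coda: /m/ is a nasal (sonority 5), /z/ is a voiced fricative (sonority 4), /l/ is a lateral (sonority 6).
Coda profile 9-5-4-6 — does not fall throughout.

no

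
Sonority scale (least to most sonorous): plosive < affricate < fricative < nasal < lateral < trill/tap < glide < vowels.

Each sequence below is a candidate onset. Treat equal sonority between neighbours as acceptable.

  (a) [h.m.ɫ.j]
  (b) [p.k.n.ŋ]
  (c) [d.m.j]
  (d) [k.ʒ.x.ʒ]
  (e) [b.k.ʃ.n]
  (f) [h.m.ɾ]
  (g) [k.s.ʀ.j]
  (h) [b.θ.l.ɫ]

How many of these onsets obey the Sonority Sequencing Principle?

8

(a) [h.m.ɫ.j]: profile 3-4-5-7 — obeys.
(b) [p.k.n.ŋ]: profile 1-1-4-4 — obeys.
(c) [d.m.j]: profile 1-4-7 — obeys.
(d) [k.ʒ.x.ʒ]: profile 1-3-3-3 — obeys.
(e) [b.k.ʃ.n]: profile 1-1-3-4 — obeys.
(f) [h.m.ɾ]: profile 3-4-6 — obeys.
(g) [k.s.ʀ.j]: profile 1-3-6-7 — obeys.
(h) [b.θ.l.ɫ]: profile 1-3-5-5 — obeys.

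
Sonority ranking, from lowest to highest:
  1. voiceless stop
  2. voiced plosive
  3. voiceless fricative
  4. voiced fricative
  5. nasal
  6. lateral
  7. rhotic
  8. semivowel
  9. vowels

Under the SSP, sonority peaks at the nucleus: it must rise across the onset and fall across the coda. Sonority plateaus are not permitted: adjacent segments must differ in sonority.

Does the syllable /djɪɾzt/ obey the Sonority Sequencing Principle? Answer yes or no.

Onset: /d/ is a voiced plosive (sonority 2), /j/ is a semivowel (sonority 8); then the nucleus /ɪ/ (sonority 9).
Onset profile 2-8-9 — rises to the nucleus.
Coda: /ɾ/ is a rhotic (sonority 7), /z/ is a voiced fricative (sonority 4), /t/ is a voiceless stop (sonority 1).
Coda profile 9-7-4-1 — falls from the nucleus.

yes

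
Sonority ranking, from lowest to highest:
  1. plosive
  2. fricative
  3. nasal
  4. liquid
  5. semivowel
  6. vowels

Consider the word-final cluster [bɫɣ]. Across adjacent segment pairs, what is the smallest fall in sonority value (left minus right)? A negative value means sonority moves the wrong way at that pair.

/b/ is a plosive (sonority 1).
/ɫ/ is a liquid (sonority 4).
/ɣ/ is a fricative (sonority 2).
/b/→/ɫ/: change -3.
/ɫ/→/ɣ/: change +2.
Minimum = -3.

-3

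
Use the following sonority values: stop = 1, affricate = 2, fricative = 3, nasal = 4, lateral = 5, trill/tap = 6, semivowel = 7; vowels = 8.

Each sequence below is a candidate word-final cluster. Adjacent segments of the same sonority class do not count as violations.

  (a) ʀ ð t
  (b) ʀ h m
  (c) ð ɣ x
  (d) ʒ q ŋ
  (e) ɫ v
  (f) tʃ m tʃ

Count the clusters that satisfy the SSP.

3

(a) 6-3-1 → obeys
(b) 6-3-4 → violates
(c) 3-3-3 → obeys
(d) 3-1-4 → violates
(e) 5-3 → obeys
(f) 2-4-2 → violates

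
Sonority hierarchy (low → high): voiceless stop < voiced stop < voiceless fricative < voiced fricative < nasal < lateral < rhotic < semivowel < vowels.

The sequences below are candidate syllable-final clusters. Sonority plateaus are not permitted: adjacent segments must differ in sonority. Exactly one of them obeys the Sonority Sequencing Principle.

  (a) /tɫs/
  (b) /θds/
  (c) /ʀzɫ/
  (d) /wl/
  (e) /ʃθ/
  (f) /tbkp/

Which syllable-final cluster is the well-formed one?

d

(a) sonority 1-6-3: ill-formed.
(b) sonority 3-2-3: ill-formed.
(c) sonority 7-4-6: ill-formed.
(d) sonority 8-6: well-formed.
(e) sonority 3-3: ill-formed.
(f) sonority 1-2-1-1: ill-formed.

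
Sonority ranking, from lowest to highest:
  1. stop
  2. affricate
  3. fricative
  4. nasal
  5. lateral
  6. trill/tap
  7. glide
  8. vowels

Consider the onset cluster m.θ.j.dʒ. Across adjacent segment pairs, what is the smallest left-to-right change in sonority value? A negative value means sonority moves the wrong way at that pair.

/m/: nasal = 4.
/θ/: fricative = 3.
/j/: glide = 7.
/dʒ/: affricate = 2.
/m/→/θ/: change -1.
/θ/→/j/: change +4.
/j/→/dʒ/: change -5.
Minimum = -5.

-5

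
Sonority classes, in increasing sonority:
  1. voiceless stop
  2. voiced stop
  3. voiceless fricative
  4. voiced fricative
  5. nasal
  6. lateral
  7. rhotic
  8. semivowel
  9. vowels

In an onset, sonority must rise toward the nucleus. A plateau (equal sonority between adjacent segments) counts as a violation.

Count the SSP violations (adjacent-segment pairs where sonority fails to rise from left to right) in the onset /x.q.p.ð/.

2

/x/ — voiceless fricative, sonority 3.
/q/ — voiceless stop, sonority 1.
/p/ — voiceless stop, sonority 1.
/ð/ — voiced fricative, sonority 4.
/x/→/q/: 3→1 (does not rise) — violation.
/q/→/p/: 1→1 (plateau) — violation.
/p/→/ð/: 1→4 (rises) — ok.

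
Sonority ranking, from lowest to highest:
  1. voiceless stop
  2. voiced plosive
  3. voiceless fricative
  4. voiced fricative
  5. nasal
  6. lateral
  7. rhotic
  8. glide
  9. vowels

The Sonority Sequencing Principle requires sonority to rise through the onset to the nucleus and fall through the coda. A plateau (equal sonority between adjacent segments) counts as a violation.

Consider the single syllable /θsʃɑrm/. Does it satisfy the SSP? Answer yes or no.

no

Onset: /θ/ is a voiceless fricative (sonority 3), /s/ is a voiceless fricative (sonority 3), /ʃ/ is a voiceless fricative (sonority 3); then the nucleus /ɑ/ (sonority 9).
Onset profile 3-3-3-9 — does not strictly rise throughout.
Coda: /r/ is a rhotic (sonority 7), /m/ is a nasal (sonority 5).
Coda profile 9-7-5 — falls from the nucleus.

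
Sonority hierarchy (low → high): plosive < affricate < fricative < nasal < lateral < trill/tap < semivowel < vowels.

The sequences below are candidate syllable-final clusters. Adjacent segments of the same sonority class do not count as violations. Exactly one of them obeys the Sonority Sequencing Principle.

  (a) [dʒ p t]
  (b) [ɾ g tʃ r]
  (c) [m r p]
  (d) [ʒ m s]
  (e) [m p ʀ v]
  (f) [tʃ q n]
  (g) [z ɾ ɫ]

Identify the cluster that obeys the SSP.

a

(a) [dʒ p t]: profile 2-1-1 — obeys.
(b) [ɾ g tʃ r]: profile 6-1-2-6 — violates.
(c) [m r p]: profile 4-6-1 — violates.
(d) [ʒ m s]: profile 3-4-3 — violates.
(e) [m p ʀ v]: profile 4-1-6-3 — violates.
(f) [tʃ q n]: profile 2-1-4 — violates.
(g) [z ɾ ɫ]: profile 3-6-5 — violates.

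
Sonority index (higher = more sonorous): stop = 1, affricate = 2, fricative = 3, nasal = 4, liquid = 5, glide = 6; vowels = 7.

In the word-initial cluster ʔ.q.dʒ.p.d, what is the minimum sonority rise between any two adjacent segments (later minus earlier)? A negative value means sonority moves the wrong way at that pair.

-1

/ʔ/ — stop, sonority 1.
/q/ — stop, sonority 1.
/dʒ/ — affricate, sonority 2.
/p/ — stop, sonority 1.
/d/ — stop, sonority 1.
/ʔ/→/q/: change +0.
/q/→/dʒ/: change +1.
/dʒ/→/p/: change -1.
/p/→/d/: change +0.
Minimum = -1.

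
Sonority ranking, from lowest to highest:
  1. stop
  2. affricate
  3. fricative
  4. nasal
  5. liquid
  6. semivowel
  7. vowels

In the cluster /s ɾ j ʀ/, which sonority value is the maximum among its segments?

6

/s/ is a fricative (sonority 3).
/ɾ/ is a liquid (sonority 5).
/j/ is a semivowel (sonority 6).
/ʀ/ is a liquid (sonority 5).
The maximum is 6.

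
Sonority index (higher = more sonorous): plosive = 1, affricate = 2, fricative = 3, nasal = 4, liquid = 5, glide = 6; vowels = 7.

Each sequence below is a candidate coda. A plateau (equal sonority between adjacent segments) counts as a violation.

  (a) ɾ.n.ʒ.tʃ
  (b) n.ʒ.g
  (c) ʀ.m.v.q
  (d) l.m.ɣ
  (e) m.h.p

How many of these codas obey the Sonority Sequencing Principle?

(a) sonority 5-4-3-2: well-formed.
(b) sonority 4-3-1: well-formed.
(c) sonority 5-4-3-1: well-formed.
(d) sonority 5-4-3: well-formed.
(e) sonority 4-3-1: well-formed.

5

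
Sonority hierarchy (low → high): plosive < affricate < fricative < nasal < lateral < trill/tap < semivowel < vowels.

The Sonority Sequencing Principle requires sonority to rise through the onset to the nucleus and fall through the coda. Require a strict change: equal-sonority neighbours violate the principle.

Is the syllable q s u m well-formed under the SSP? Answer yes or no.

Onset: /q/ is a plosive (sonority 1), /s/ is a fricative (sonority 3); then the nucleus /u/ (sonority 8).
Onset profile 1-3-8 — rises to the nucleus.
Coda: /m/ is a nasal (sonority 4).
Coda profile 8-4 — falls from the nucleus.

yes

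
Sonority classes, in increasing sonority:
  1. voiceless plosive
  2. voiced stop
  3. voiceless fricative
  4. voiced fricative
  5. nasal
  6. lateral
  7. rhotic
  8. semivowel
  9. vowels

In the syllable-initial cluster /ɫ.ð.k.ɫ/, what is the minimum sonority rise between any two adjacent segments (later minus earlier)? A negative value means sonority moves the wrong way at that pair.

-3

/ɫ/: lateral = 6.
/ð/: voiced fricative = 4.
/k/: voiceless plosive = 1.
/ɫ/: lateral = 6.
/ɫ/→/ð/: change -2.
/ð/→/k/: change -3.
/k/→/ɫ/: change +5.
Minimum = -3.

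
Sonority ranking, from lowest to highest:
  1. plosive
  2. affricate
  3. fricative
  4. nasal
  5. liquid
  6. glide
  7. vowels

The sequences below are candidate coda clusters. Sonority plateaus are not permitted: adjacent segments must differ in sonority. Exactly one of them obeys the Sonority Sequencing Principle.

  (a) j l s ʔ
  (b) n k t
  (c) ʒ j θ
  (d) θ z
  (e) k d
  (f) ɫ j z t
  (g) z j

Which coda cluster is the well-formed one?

a

(a) 6-5-3-1 → obeys
(b) 4-1-1 → violates
(c) 3-6-3 → violates
(d) 3-3 → violates
(e) 1-1 → violates
(f) 5-6-3-1 → violates
(g) 3-6 → violates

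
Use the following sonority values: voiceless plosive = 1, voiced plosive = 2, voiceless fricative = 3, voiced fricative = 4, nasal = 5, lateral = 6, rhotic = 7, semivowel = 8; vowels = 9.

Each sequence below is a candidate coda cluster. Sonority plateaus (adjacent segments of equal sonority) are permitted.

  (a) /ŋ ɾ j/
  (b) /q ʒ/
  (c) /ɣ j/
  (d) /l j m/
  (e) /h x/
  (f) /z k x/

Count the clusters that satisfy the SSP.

(a) 5-7-8 → violates
(b) 1-4 → violates
(c) 4-8 → violates
(d) 6-8-5 → violates
(e) 3-3 → obeys
(f) 4-1-3 → violates

1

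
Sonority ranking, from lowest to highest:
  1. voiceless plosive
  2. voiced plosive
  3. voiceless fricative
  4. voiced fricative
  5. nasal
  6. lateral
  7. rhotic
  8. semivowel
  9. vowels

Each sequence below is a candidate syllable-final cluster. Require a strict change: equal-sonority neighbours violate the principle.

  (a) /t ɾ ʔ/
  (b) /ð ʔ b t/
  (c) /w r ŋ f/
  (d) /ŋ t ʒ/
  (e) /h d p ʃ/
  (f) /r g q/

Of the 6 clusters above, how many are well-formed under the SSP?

2

(a) /t ɾ ʔ/: profile 1-7-1 — violates.
(b) /ð ʔ b t/: profile 4-1-2-1 — violates.
(c) /w r ŋ f/: profile 8-7-5-3 — obeys.
(d) /ŋ t ʒ/: profile 5-1-4 — violates.
(e) /h d p ʃ/: profile 3-2-1-3 — violates.
(f) /r g q/: profile 7-2-1 — obeys.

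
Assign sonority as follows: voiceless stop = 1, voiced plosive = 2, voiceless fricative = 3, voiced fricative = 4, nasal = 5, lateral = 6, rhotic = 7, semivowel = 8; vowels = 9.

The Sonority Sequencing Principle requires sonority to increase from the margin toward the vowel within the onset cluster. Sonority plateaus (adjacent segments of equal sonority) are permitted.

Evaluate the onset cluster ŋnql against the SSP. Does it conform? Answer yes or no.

no

/ŋ/ is a nasal (sonority 5).
/n/ is a nasal (sonority 5).
/q/ is a voiceless stop (sonority 1).
/l/ is a lateral (sonority 6).
The profile is 5-5-1-6. Between /n/ (5) and /q/ (1) sonority does not rise, so the cluster violates the SSP.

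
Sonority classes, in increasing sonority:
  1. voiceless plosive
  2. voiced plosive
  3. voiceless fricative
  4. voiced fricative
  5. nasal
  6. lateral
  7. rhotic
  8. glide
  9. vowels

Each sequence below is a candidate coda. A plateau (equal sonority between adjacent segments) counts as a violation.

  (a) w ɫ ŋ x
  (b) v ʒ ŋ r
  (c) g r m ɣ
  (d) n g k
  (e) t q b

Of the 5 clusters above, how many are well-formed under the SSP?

2

(a) 8-6-5-3 → obeys
(b) 4-4-5-7 → violates
(c) 2-7-5-4 → violates
(d) 5-2-1 → obeys
(e) 1-1-2 → violates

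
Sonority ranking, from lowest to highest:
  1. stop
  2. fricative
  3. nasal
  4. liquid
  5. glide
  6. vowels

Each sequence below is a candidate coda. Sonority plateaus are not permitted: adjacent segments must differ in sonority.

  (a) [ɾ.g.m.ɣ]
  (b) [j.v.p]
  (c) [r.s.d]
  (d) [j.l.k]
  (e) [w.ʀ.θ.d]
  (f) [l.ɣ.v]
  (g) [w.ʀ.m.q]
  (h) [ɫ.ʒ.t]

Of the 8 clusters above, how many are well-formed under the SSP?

(a) [ɾ.g.m.ɣ]: profile 4-1-3-2 — violates.
(b) [j.v.p]: profile 5-2-1 — obeys.
(c) [r.s.d]: profile 4-2-1 — obeys.
(d) [j.l.k]: profile 5-4-1 — obeys.
(e) [w.ʀ.θ.d]: profile 5-4-2-1 — obeys.
(f) [l.ɣ.v]: profile 4-2-2 — violates.
(g) [w.ʀ.m.q]: profile 5-4-3-1 — obeys.
(h) [ɫ.ʒ.t]: profile 4-2-1 — obeys.

6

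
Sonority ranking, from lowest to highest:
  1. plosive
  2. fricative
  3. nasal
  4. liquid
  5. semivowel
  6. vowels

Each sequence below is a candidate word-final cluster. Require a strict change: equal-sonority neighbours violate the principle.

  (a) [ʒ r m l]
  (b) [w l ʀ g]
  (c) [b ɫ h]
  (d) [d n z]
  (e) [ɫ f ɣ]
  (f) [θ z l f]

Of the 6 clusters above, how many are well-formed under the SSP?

0

(a) 2-4-3-4 → violates
(b) 5-4-4-1 → violates
(c) 1-4-2 → violates
(d) 1-3-2 → violates
(e) 4-2-2 → violates
(f) 2-2-4-2 → violates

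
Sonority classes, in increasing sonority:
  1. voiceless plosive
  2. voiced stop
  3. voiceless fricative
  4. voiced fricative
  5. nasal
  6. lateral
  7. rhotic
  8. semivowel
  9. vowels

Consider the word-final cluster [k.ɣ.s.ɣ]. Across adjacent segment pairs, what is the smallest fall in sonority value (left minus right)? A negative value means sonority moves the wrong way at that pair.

/k/: voiceless plosive = 1.
/ɣ/: voiced fricative = 4.
/s/: voiceless fricative = 3.
/ɣ/: voiced fricative = 4.
/k/→/ɣ/: change -3.
/ɣ/→/s/: change +1.
/s/→/ɣ/: change -1.
Minimum = -3.

-3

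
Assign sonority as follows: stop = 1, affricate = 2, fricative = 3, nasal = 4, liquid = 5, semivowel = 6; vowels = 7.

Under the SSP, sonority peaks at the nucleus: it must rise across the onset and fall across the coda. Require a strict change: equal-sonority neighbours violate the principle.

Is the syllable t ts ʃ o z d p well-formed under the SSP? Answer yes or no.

Onset: /t/ is a stop (sonority 1), /ts/ is an affricate (sonority 2), /ʃ/ is a fricative (sonority 3); then the nucleus /o/ (sonority 7).
Onset profile 1-2-3-7 — rises to the nucleus.
Coda: /z/ is a fricative (sonority 3), /d/ is a stop (sonority 1), /p/ is a stop (sonority 1).
Coda profile 7-3-1-1 — does not strictly fall throughout.

no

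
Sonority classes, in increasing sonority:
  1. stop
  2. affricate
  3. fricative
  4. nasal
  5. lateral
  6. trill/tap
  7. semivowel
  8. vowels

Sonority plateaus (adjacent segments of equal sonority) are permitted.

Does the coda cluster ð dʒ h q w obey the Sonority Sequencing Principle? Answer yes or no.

no

/ð/ is a fricative (sonority 3).
/dʒ/ is an affricate (sonority 2).
/h/ is a fricative (sonority 3).
/q/ is a stop (sonority 1).
/w/ is a semivowel (sonority 7).
The profile is 3-2-3-1-7. Between /dʒ/ (2) and /h/ (3) sonority does not fall, so the cluster violates the SSP.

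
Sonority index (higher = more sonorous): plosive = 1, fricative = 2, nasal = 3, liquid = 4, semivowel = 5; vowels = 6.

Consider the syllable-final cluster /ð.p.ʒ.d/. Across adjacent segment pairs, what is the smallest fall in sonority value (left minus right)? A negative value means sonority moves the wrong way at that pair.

/ð/: fricative = 2.
/p/: plosive = 1.
/ʒ/: fricative = 2.
/d/: plosive = 1.
/ð/→/p/: change +1.
/p/→/ʒ/: change -1.
/ʒ/→/d/: change +1.
Minimum = -1.

-1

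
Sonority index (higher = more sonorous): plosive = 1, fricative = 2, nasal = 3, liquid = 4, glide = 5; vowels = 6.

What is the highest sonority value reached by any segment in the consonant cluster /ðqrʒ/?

/ð/: fricative = 2.
/q/: plosive = 1.
/r/: liquid = 4.
/ʒ/: fricative = 2.
The maximum is 4.

4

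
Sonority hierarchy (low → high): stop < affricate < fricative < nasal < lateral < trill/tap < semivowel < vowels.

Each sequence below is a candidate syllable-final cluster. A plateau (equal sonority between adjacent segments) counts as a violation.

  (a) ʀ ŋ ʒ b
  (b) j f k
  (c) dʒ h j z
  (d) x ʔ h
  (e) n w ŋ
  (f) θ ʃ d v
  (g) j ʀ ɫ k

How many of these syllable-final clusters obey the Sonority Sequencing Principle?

(a) 6-4-3-1 → obeys
(b) 7-3-1 → obeys
(c) 2-3-7-3 → violates
(d) 3-1-3 → violates
(e) 4-7-4 → violates
(f) 3-3-1-3 → violates
(g) 7-6-5-1 → obeys

3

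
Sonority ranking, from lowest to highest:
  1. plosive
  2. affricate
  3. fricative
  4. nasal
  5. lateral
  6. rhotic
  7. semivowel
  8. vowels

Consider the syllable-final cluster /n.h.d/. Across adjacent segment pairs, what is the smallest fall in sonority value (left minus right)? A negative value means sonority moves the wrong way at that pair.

/n/ is a nasal (sonority 4).
/h/ is a fricative (sonority 3).
/d/ is a plosive (sonority 1).
/n/→/h/: change +1.
/h/→/d/: change +2.
Minimum = 1.

1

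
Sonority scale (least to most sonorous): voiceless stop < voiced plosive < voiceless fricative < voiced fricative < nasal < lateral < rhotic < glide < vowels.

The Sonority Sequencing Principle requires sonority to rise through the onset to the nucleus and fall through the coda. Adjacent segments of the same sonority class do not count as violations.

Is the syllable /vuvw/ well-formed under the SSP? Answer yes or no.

no

Onset: /v/ is a voiced fricative (sonority 4); then the nucleus /u/ (sonority 9).
Onset profile 4-9 — rises to the nucleus.
Coda: /v/ is a voiced fricative (sonority 4), /w/ is a glide (sonority 8).
Coda profile 9-4-8 — does not fall throughout.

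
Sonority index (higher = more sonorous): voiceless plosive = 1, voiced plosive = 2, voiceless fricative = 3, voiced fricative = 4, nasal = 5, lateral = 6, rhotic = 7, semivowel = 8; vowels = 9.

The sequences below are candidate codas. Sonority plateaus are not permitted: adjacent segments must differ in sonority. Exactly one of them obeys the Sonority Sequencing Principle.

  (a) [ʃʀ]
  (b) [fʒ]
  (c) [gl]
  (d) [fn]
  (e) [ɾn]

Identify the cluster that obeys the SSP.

(a) 3-7 → violates
(b) 3-4 → violates
(c) 2-6 → violates
(d) 3-5 → violates
(e) 7-5 → obeys

e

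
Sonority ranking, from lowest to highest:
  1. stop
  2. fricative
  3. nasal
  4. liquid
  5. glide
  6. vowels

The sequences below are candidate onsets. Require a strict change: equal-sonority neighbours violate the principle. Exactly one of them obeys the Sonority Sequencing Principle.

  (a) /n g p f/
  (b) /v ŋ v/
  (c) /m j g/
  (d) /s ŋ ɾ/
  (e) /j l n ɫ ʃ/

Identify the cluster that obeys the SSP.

(a) /n g p f/: profile 3-1-1-2 — violates.
(b) /v ŋ v/: profile 2-3-2 — violates.
(c) /m j g/: profile 3-5-1 — violates.
(d) /s ŋ ɾ/: profile 2-3-4 — obeys.
(e) /j l n ɫ ʃ/: profile 5-4-3-4-2 — violates.

d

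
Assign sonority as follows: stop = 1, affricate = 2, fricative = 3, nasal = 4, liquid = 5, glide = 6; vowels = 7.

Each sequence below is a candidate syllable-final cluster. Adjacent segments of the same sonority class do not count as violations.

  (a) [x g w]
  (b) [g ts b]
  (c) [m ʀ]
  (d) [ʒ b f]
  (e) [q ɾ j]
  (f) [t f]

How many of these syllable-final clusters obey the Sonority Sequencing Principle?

(a) sonority 3-1-6: ill-formed.
(b) sonority 1-2-1: ill-formed.
(c) sonority 4-5: ill-formed.
(d) sonority 3-1-3: ill-formed.
(e) sonority 1-5-6: ill-formed.
(f) sonority 1-3: ill-formed.

0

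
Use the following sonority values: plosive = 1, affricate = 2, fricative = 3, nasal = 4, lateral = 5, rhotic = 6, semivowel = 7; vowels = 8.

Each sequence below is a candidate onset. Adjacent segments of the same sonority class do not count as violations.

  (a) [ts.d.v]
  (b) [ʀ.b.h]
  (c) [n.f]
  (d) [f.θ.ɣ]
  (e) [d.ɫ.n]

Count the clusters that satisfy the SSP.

1

(a) sonority 2-1-3: ill-formed.
(b) sonority 6-1-3: ill-formed.
(c) sonority 4-3: ill-formed.
(d) sonority 3-3-3: well-formed.
(e) sonority 1-5-4: ill-formed.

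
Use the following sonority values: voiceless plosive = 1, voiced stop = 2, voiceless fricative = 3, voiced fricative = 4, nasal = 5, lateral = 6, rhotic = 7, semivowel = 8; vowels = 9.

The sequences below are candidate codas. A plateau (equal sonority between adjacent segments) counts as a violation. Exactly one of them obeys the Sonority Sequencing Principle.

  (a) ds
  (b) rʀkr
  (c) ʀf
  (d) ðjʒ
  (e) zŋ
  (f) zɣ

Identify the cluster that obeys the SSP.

(a) ds: profile 2-3 — violates.
(b) rʀkr: profile 7-7-1-7 — violates.
(c) ʀf: profile 7-3 — obeys.
(d) ðjʒ: profile 4-8-4 — violates.
(e) zŋ: profile 4-5 — violates.
(f) zɣ: profile 4-4 — violates.

c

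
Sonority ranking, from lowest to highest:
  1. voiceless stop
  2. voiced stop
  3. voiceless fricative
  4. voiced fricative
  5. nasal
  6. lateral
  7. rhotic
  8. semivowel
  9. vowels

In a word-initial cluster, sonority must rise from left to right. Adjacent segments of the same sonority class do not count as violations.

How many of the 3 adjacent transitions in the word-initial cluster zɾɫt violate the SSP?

/z/ is a voiced fricative (sonority 4).
/ɾ/ is a rhotic (sonority 7).
/ɫ/ is a lateral (sonority 6).
/t/ is a voiceless stop (sonority 1).
/z/→/ɾ/: 4→7 (rises) — ok.
/ɾ/→/ɫ/: 7→6 (does not rise) — violation.
/ɫ/→/t/: 6→1 (does not rise) — violation.

2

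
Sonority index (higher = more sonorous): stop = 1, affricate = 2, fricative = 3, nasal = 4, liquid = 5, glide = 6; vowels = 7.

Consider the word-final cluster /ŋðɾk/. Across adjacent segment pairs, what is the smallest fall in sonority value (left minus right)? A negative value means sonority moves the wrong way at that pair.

/ŋ/: nasal = 4.
/ð/: fricative = 3.
/ɾ/: liquid = 5.
/k/: stop = 1.
/ŋ/→/ð/: change +1.
/ð/→/ɾ/: change -2.
/ɾ/→/k/: change +4.
Minimum = -2.

-2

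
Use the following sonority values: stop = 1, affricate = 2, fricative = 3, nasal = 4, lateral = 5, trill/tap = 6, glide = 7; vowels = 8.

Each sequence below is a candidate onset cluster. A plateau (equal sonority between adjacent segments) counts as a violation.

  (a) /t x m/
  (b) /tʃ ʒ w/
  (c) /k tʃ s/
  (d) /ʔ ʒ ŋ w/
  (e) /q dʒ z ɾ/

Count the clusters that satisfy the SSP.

5

(a) /t x m/: profile 1-3-4 — obeys.
(b) /tʃ ʒ w/: profile 2-3-7 — obeys.
(c) /k tʃ s/: profile 1-2-3 — obeys.
(d) /ʔ ʒ ŋ w/: profile 1-3-4-7 — obeys.
(e) /q dʒ z ɾ/: profile 1-2-3-6 — obeys.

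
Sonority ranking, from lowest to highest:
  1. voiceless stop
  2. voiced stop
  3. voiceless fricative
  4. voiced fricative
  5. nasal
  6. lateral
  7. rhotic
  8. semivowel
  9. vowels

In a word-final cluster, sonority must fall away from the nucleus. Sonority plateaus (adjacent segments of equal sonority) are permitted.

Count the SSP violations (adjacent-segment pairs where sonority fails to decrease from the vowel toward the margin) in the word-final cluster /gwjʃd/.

/g/ — voiced stop, sonority 2.
/w/ — semivowel, sonority 8.
/j/ — semivowel, sonority 8.
/ʃ/ — voiceless fricative, sonority 3.
/d/ — voiced stop, sonority 2.
/g/→/w/: 2→8 (does not fall) — violation.
/w/→/j/: 8→8 (plateau, allowed) — ok.
/j/→/ʃ/: 8→3 (falls) — ok.
/ʃ/→/d/: 3→2 (falls) — ok.

1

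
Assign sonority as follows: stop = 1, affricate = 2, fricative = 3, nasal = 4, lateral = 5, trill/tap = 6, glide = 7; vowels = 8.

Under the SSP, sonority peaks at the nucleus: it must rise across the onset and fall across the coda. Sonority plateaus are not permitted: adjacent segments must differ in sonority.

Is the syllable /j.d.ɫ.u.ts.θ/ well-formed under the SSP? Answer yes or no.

Onset: /j/ is a glide (sonority 7), /d/ is a stop (sonority 1), /ɫ/ is a lateral (sonority 5); then the nucleus /u/ (sonority 8).
Onset profile 7-1-5-8 — does not strictly rise throughout.
Coda: /ts/ is an affricate (sonority 2), /θ/ is a fricative (sonority 3).
Coda profile 8-2-3 — does not strictly fall throughout.

no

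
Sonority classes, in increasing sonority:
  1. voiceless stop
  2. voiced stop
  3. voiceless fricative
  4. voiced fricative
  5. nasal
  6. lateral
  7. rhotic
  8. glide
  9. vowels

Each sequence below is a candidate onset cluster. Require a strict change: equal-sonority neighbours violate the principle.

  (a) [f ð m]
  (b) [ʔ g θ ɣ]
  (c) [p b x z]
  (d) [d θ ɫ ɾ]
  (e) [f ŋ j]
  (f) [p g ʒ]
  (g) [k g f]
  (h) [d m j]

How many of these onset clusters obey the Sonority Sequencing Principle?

8

(a) sonority 3-4-5: well-formed.
(b) sonority 1-2-3-4: well-formed.
(c) sonority 1-2-3-4: well-formed.
(d) sonority 2-3-6-7: well-formed.
(e) sonority 3-5-8: well-formed.
(f) sonority 1-2-4: well-formed.
(g) sonority 1-2-3: well-formed.
(h) sonority 2-5-8: well-formed.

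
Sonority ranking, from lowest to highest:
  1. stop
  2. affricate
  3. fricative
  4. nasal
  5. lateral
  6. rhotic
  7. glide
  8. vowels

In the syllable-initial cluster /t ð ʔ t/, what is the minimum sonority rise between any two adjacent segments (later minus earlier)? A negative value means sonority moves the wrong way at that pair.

/t/ is a stop (sonority 1).
/ð/ is a fricative (sonority 3).
/ʔ/ is a stop (sonority 1).
/t/ is a stop (sonority 1).
/t/→/ð/: change +2.
/ð/→/ʔ/: change -2.
/ʔ/→/t/: change +0.
Minimum = -2.

-2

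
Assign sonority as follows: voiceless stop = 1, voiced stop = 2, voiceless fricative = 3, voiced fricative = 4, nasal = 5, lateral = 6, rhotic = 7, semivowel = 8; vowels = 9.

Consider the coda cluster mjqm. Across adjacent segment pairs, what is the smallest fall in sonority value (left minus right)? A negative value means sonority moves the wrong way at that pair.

-4

/m/ is a nasal (sonority 5).
/j/ is a semivowel (sonority 8).
/q/ is a voiceless stop (sonority 1).
/m/ is a nasal (sonority 5).
/m/→/j/: change -3.
/j/→/q/: change +7.
/q/→/m/: change -4.
Minimum = -4.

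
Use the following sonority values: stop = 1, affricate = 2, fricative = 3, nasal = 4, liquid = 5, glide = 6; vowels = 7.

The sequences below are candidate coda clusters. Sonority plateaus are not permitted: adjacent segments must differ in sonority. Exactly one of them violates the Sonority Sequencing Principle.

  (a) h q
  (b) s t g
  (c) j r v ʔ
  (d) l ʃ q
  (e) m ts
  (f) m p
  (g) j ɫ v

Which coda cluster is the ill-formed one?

b

(a) 3-1 → obeys
(b) 3-1-1 → violates
(c) 6-5-3-1 → obeys
(d) 5-3-1 → obeys
(e) 4-2 → obeys
(f) 4-1 → obeys
(g) 6-5-3 → obeys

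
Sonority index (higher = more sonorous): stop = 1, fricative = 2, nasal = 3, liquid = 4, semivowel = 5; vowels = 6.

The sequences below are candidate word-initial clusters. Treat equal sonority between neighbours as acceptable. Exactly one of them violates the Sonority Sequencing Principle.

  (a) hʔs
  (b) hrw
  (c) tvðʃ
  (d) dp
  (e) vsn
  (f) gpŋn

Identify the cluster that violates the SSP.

(a) 2-1-2 → violates
(b) 2-4-5 → obeys
(c) 1-2-2-2 → obeys
(d) 1-1 → obeys
(e) 2-2-3 → obeys
(f) 1-1-3-3 → obeys

a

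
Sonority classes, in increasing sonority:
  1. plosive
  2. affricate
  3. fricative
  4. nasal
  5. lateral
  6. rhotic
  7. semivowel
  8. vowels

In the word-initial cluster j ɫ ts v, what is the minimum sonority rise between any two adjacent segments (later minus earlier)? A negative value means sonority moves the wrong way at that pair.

/j/ — semivowel, sonority 7.
/ɫ/ — lateral, sonority 5.
/ts/ — affricate, sonority 2.
/v/ — fricative, sonority 3.
/j/→/ɫ/: change -2.
/ɫ/→/ts/: change -3.
/ts/→/v/: change +1.
Minimum = -3.

-3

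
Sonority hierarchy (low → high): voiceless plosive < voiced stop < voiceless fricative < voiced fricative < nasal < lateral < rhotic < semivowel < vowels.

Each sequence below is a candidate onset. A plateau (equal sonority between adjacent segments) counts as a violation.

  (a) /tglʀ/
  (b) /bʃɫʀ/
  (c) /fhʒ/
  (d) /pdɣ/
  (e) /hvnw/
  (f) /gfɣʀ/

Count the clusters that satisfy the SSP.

(a) /tglʀ/: profile 1-2-6-7 — obeys.
(b) /bʃɫʀ/: profile 2-3-6-7 — obeys.
(c) /fhʒ/: profile 3-3-4 — violates.
(d) /pdɣ/: profile 1-2-4 — obeys.
(e) /hvnw/: profile 3-4-5-8 — obeys.
(f) /gfɣʀ/: profile 2-3-4-7 — obeys.

5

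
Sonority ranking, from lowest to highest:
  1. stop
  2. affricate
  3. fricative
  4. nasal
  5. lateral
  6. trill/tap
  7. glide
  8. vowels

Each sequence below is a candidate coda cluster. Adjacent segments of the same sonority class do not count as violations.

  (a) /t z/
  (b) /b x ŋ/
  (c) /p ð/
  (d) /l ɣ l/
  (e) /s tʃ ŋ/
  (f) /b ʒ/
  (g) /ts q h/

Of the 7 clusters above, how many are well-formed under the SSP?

(a) sonority 1-3: ill-formed.
(b) sonority 1-3-4: ill-formed.
(c) sonority 1-3: ill-formed.
(d) sonority 5-3-5: ill-formed.
(e) sonority 3-2-4: ill-formed.
(f) sonority 1-3: ill-formed.
(g) sonority 2-1-3: ill-formed.

0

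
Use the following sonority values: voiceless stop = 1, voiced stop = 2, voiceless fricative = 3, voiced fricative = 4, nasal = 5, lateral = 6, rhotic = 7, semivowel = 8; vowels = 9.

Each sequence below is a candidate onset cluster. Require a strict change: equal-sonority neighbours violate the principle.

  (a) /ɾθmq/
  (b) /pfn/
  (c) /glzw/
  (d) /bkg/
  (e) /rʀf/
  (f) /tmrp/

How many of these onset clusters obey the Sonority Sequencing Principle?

1

(a) 7-3-5-1 → violates
(b) 1-3-5 → obeys
(c) 2-6-4-8 → violates
(d) 2-1-2 → violates
(e) 7-7-3 → violates
(f) 1-5-7-1 → violates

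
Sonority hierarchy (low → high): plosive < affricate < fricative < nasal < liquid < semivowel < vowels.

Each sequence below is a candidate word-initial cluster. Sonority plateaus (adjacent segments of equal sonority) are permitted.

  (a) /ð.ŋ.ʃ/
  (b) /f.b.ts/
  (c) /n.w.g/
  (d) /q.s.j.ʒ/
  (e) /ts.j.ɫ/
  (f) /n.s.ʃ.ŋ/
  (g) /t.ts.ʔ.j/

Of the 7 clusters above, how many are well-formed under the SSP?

(a) sonority 3-4-3: ill-formed.
(b) sonority 3-1-2: ill-formed.
(c) sonority 4-6-1: ill-formed.
(d) sonority 1-3-6-3: ill-formed.
(e) sonority 2-6-5: ill-formed.
(f) sonority 4-3-3-4: ill-formed.
(g) sonority 1-2-1-6: ill-formed.

0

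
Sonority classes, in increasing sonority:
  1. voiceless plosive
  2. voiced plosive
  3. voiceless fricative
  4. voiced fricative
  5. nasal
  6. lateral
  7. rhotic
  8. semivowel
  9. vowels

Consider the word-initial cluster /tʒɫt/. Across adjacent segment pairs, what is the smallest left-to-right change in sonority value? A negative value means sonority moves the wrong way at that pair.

/t/: voiceless plosive = 1.
/ʒ/: voiced fricative = 4.
/ɫ/: lateral = 6.
/t/: voiceless plosive = 1.
/t/→/ʒ/: change +3.
/ʒ/→/ɫ/: change +2.
/ɫ/→/t/: change -5.
Minimum = -5.

-5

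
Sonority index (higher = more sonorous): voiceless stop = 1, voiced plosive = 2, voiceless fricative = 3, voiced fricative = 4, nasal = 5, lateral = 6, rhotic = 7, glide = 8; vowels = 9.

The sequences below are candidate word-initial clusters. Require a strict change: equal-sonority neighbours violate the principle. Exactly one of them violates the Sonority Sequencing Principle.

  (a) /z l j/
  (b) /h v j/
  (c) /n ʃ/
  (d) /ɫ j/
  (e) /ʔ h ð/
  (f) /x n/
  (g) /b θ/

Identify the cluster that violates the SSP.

(a) 4-6-8 → obeys
(b) 3-4-8 → obeys
(c) 5-3 → violates
(d) 6-8 → obeys
(e) 1-3-4 → obeys
(f) 3-5 → obeys
(g) 2-3 → obeys

c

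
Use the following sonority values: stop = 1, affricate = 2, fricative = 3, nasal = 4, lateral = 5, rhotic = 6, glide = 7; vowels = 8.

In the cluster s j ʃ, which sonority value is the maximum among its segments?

/s/ is a fricative (sonority 3).
/j/ is a glide (sonority 7).
/ʃ/ is a fricative (sonority 3).
The maximum is 7.

7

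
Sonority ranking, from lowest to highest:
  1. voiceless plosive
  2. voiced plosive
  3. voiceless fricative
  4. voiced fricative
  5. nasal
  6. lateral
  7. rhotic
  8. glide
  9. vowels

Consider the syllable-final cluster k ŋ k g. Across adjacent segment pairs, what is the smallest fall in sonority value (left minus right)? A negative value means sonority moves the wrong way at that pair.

-4

/k/: voiceless plosive = 1.
/ŋ/: nasal = 5.
/k/: voiceless plosive = 1.
/g/: voiced plosive = 2.
/k/→/ŋ/: change -4.
/ŋ/→/k/: change +4.
/k/→/g/: change -1.
Minimum = -4.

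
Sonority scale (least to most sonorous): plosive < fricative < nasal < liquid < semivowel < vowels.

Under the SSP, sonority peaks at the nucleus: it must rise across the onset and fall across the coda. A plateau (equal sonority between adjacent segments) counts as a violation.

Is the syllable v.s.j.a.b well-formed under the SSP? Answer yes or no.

Onset: /v/ is a fricative (sonority 2), /s/ is a fricative (sonority 2), /j/ is a semivowel (sonority 5); then the nucleus /a/ (sonority 6).
Onset profile 2-2-5-6 — does not strictly rise throughout.
Coda: /b/ is a plosive (sonority 1).
Coda profile 6-1 — falls from the nucleus.

no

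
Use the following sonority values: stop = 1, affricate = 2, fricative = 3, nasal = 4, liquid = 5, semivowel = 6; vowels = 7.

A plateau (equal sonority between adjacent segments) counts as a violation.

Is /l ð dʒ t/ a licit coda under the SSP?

/l/: liquid = 5.
/ð/: fricative = 3.
/dʒ/: affricate = 2.
/t/: stop = 1.
The profile 5-3-2-1 strictly falls, so the coda satisfies the SSP.

yes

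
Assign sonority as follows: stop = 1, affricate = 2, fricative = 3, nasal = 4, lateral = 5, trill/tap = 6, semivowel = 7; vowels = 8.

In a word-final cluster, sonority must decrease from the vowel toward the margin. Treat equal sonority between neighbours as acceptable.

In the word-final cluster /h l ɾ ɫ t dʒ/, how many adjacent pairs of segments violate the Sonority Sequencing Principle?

/h/ is a fricative (sonority 3).
/l/ is a lateral (sonority 5).
/ɾ/ is a trill/tap (sonority 6).
/ɫ/ is a lateral (sonority 5).
/t/ is a stop (sonority 1).
/dʒ/ is an affricate (sonority 2).
/h/→/l/: 3→5 (does not fall) — violation.
/l/→/ɾ/: 5→6 (does not fall) — violation.
/ɾ/→/ɫ/: 6→5 (falls) — ok.
/ɫ/→/t/: 5→1 (falls) — ok.
/t/→/dʒ/: 1→2 (does not fall) — violation.

3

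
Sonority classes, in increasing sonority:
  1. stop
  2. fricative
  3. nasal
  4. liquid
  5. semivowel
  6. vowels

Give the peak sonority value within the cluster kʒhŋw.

/k/ — stop, sonority 1.
/ʒ/ — fricative, sonority 2.
/h/ — fricative, sonority 2.
/ŋ/ — nasal, sonority 3.
/w/ — semivowel, sonority 5.
The maximum is 5.

5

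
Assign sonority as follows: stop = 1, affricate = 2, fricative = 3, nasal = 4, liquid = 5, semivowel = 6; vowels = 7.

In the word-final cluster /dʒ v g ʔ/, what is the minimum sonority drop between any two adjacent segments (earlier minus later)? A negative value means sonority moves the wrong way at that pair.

-1

/dʒ/ is an affricate (sonority 2).
/v/ is a fricative (sonority 3).
/g/ is a stop (sonority 1).
/ʔ/ is a stop (sonority 1).
/dʒ/→/v/: change -1.
/v/→/g/: change +2.
/g/→/ʔ/: change +0.
Minimum = -1.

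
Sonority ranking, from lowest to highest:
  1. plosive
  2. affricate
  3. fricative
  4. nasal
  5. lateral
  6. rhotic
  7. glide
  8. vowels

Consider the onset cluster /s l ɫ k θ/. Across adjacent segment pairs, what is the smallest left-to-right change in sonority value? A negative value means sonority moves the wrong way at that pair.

/s/: fricative = 3.
/l/: lateral = 5.
/ɫ/: lateral = 5.
/k/: plosive = 1.
/θ/: fricative = 3.
/s/→/l/: change +2.
/l/→/ɫ/: change +0.
/ɫ/→/k/: change -4.
/k/→/θ/: change +2.
Minimum = -4.

-4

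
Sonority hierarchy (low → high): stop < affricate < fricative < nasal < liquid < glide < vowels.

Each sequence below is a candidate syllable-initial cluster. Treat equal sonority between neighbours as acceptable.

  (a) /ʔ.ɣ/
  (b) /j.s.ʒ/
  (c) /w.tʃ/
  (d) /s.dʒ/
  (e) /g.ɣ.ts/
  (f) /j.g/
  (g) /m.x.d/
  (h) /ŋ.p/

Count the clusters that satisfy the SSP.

(a) sonority 1-3: well-formed.
(b) sonority 6-3-3: ill-formed.
(c) sonority 6-2: ill-formed.
(d) sonority 3-2: ill-formed.
(e) sonority 1-3-2: ill-formed.
(f) sonority 6-1: ill-formed.
(g) sonority 4-3-1: ill-formed.
(h) sonority 4-1: ill-formed.

1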